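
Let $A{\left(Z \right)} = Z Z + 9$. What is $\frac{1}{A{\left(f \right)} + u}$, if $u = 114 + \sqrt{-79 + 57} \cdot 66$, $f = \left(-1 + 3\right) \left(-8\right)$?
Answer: $\frac{379}{239473} - \frac{66 i \sqrt{22}}{239473} \approx 0.0015826 - 0.0012927 i$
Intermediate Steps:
$f = -16$ ($f = 2 \left(-8\right) = -16$)
$u = 114 + 66 i \sqrt{22}$ ($u = 114 + \sqrt{-22} \cdot 66 = 114 + i \sqrt{22} \cdot 66 = 114 + 66 i \sqrt{22} \approx 114.0 + 309.57 i$)
$A{\left(Z \right)} = 9 + Z^{2}$ ($A{\left(Z \right)} = Z^{2} + 9 = 9 + Z^{2}$)
$\frac{1}{A{\left(f \right)} + u} = \frac{1}{\left(9 + \left(-16\right)^{2}\right) + \left(114 + 66 i \sqrt{22}\right)} = \frac{1}{\left(9 + 256\right) + \left(114 + 66 i \sqrt{22}\right)} = \frac{1}{265 + \left(114 + 66 i \sqrt{22}\right)} = \frac{1}{379 + 66 i \sqrt{22}}$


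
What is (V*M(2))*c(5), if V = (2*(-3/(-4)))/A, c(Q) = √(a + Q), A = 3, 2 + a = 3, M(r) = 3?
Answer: 3*√6/2 ≈ 3.6742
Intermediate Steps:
a = 1 (a = -2 + 3 = 1)
c(Q) = √(1 + Q)
V = ½ (V = (2*(-3/(-4)))/3 = (2*(-3*(-¼)))*(⅓) = (2*(¾))*(⅓) = (3/2)*(⅓) = ½ ≈ 0.50000)
(V*M(2))*c(5) = ((½)*3)*√(1 + 5) = 3*√6/2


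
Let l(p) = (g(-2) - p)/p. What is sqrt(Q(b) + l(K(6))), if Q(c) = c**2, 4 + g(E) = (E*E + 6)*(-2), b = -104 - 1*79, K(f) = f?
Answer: 2*sqrt(8371) ≈ 182.99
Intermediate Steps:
b = -183 (b = -104 - 79 = -183)
g(E) = -16 - 2*E**2 (g(E) = -4 + (E*E + 6)*(-2) = -4 + (E**2 + 6)*(-2) = -4 + (6 + E**2)*(-2) = -4 + (-12 - 2*E**2) = -16 - 2*E**2)
l(p) = (-24 - p)/p (l(p) = ((-16 - 2*(-2)**2) - p)/p = ((-16 - 2*4) - p)/p = ((-16 - 8) - p)/p = (-24 - p)/p)
sqrt(Q(b) + l(K(6))) = sqrt((-183)**2 + (-24 - 1*6)/6) = sqrt(33489 + (-24 - 6)/6) = sqrt(33489 + (1/6)*(-30)) = sqrt(33489 - 5) = sqrt(33484) = 2*sqrt(8371)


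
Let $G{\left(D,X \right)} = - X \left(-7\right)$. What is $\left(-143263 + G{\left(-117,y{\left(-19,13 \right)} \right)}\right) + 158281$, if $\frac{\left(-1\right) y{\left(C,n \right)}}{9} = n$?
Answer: $14199$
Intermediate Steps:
$y{\left(C,n \right)} = - 9 n$
$G{\left(D,X \right)} = 7 X$
$\left(-143263 + G{\left(-117,y{\left(-19,13 \right)} \right)}\right) + 158281 = \left(-143263 + 7 \left(\left(-9\right) 13\right)\right) + 158281 = \left(-143263 + 7 \left(-117\right)\right) + 158281 = \left(-143263 - 819\right) + 158281 = -144082 + 158281 = 14199$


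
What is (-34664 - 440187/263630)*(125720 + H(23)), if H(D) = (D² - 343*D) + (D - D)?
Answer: -108168144760852/26363 ≈ -4.1030e+9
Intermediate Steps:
H(D) = D² - 343*D (H(D) = (D² - 343*D) + 0 = D² - 343*D)
(-34664 - 440187/263630)*(125720 + H(23)) = (-34664 - 440187/263630)*(125720 + 23*(-343 + 23)) = (-34664 - 440187*1/263630)*(125720 + 23*(-320)) = (-34664 - 440187/263630)*(125720 - 7360) = -9138910507/263630*118360 = -108168144760852/26363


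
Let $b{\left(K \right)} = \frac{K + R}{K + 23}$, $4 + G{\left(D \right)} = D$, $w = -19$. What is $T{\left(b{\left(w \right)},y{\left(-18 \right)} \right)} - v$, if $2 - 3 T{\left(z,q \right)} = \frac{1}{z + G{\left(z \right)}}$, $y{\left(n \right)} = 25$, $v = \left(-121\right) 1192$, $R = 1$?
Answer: $\frac{1875025}{13} \approx 1.4423 \cdot 10^{5}$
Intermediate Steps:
$G{\left(D \right)} = -4 + D$
$v = -144232$
$b{\left(K \right)} = \frac{1 + K}{23 + K}$ ($b{\left(K \right)} = \frac{K + 1}{K + 23} = \frac{1 + K}{23 + K}$)
$T{\left(z,q \right)} = \frac{2}{3} - \frac{1}{3 \left(-4 + 2 z\right)}$ ($T{\left(z,q \right)} = \frac{2}{3} - \frac{1}{3 \left(z + \left(-4 + z\right)\right)} = \frac{2}{3} - \frac{1}{3 \left(-4 + 2 z\right)}$)
$T{\left(b{\left(w \right)},y{\left(-18 \right)} \right)} - v = \frac{-9 + 4 \frac{1 - 19}{23 - 19}}{6 \left(-2 + \frac{1 - 19}{23 - 19}\right)} - -144232 = \frac{-9 + 4 \cdot \frac{1}{4} \left(-18\right)}{6 \left(-2 + \frac{1}{4} \left(-18\right)\right)} + 144232 = \frac{-9 + 4 \left(- \frac{9}{2}\right)}{6 \left(-2 - \frac{9}{2}\right)} + 144232 = \frac{-9 - 18}{6 \left(- \frac{13}{2}\right)} + 144232 = \frac{1}{6} \left(- \frac{2}{13}\right) \left(-27\right) + 144232 = \frac{9}{13} + 144232 = \frac{1875025}{13}$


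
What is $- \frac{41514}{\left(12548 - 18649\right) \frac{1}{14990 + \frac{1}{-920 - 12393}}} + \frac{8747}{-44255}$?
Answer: $\frac{366634768365672919}{3594506738315} \approx 1.02 \cdot 10^{5}$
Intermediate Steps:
$- \frac{41514}{\left(12548 - 18649\right) \frac{1}{14990 + \frac{1}{-920 - 12393}}} + \frac{8747}{-44255} = - \frac{41514}{\left(-6101\right) \frac{1}{14990 + \frac{1}{-13313}}} + 8747 \left(- \frac{1}{44255}\right) = - \frac{41514}{\left(-6101\right) \frac{1}{14990 - \frac{1}{13313}}} - \frac{8747}{44255} = - \frac{41514}{\left(-6101\right) \frac{1}{\frac{199561869}{13313}}} - \frac{8747}{44255} = - \frac{41514}{\left(-6101\right) \frac{13313}{199561869}} - \frac{8747}{44255} = - \frac{41514}{- \frac{81222613}{199561869}} - \frac{8747}{44255} = \left(-41514\right) \left(- \frac{199561869}{81222613}\right) - \frac{8747}{44255} = \frac{8284611429666}{81222613} - \frac{8747}{44255} = \frac{366634768365672919}{3594506738315}$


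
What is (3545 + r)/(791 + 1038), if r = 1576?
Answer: 5121/1829 ≈ 2.7999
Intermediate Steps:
(3545 + r)/(791 + 1038) = (3545 + 1576)/(791 + 1038) = 5121/1829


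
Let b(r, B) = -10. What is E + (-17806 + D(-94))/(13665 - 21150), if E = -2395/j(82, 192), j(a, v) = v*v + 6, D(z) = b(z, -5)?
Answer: 42596623/18398130 ≈ 2.3153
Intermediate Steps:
D(z) = -10
j(a, v) = 6 + v**2 (j(a, v) = v**2 + 6 = 6 + v**2)
E = -479/7374 (E = -2395/(6 + 192**2) = -2395/(6 + 36864) = -2395/36870 = -2395*1/36870 = -479/7374 ≈ -0.064958)
E + (-17806 + D(-94))/(13665 - 21150) = -479/7374 + (-17806 - 10)/(13665 - 21150) = -479/7374 - 17816/(-7485) = -479/7374 - 17816*(-1/7485) = -479/7374 + 17816/7485 = 42596623/18398130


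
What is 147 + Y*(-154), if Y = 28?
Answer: -4165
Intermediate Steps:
147 + Y*(-154) = 147 + 28*(-154) = 147 - 4312 = -4165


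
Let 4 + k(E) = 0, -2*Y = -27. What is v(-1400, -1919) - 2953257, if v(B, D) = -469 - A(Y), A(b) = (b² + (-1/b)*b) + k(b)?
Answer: -11815613/4 ≈ -2.9539e+6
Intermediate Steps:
Y = 27/2 (Y = -½*(-27) = 27/2 ≈ 13.500)
k(E) = -4 (k(E) = -4 + 0 = -4)
A(b) = -5 + b² (A(b) = (b² + (-1/b)*b) - 4 = (b² - 1) - 4 = (-1 + b²) - 4 = -5 + b²)
v(B, D) = -2585/4 (v(B, D) = -469 - (-5 + (27/2)²) = -469 - (-5 + 729/4) = -469 - 1*709/4 = -469 - 709/4 = -2585/4)
v(-1400, -1919) - 2953257 = -2585/4 - 2953257 = -11815613/4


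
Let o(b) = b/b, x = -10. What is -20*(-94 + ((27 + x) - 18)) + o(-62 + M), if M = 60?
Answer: 1901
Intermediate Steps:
o(b) = 1
-20*(-94 + ((27 + x) - 18)) + o(-62 + M) = -20*(-94 + ((27 - 10) - 18)) + 1 = -20*(-94 + (17 - 18)) + 1 = -20*(-94 - 1) + 1 = -20*(-95) + 1 = 1900 + 1 = 1901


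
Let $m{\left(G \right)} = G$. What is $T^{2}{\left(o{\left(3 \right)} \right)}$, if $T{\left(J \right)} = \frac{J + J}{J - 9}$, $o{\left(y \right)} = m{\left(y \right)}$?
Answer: $1$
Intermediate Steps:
$o{\left(y \right)} = y$
$T{\left(J \right)} = \frac{2 J}{-9 + J}$
$T^{2}{\left(o{\left(3 \right)} \right)} = \left(2 \cdot 3 \frac{1}{-9 + 3}\right)^{2} = \left(2 \cdot 3 \frac{1}{-6}\right)^{2} = \left(2 \cdot 3 \left(- \frac{1}{6}\right)\right)^{2} = \left(-1\right)^{2} = 1$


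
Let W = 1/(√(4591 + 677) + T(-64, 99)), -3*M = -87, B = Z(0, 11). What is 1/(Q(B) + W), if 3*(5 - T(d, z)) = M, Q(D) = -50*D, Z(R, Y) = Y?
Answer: -25968758/14282793791 - 18*√1317/14282793791 ≈ -0.0018182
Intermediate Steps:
B = 11
M = 29 (M = -⅓*(-87) = 29)
T(d, z) = -14/3 (T(d, z) = 5 - ⅓*29 = 5 - 29/3 = -14/3)
W = 1/(-14/3 + 2*√1317) (W = 1/(√(4591 + 677) - 14/3) = 1/(√5268 - 14/3) = 1/(2*√1317 - 14/3) = 1/(-14/3 + 2*√1317) ≈ 0.014724)
1/(Q(B) + W) = 1/(-50*11 + (21/23608 + 9*√1317/23608)) = 1/(-550 + (21/23608 + 9*√1317/23608)) = 1/(-12984379/23608 + 9*√1317/23608)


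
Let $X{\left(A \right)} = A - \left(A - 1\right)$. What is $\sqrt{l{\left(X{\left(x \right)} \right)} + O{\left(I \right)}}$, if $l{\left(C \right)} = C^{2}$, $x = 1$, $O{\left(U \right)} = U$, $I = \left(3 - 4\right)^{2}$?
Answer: $\sqrt{2} \approx 1.4142$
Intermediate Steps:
$I = 1$ ($I = \left(-1\right)^{2} = 1$)
$X{\left(A \right)} = 1$ ($X{\left(A \right)} = A - \left(A - 1\right) = A - \left(-1 + A\right) = 1$)
$\sqrt{l{\left(X{\left(x \right)} \right)} + O{\left(I \right)}} = \sqrt{1^{2} + 1} = \sqrt{1 + 1} = \sqrt{2}$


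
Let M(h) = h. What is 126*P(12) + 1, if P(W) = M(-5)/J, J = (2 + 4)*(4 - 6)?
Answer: 107/2 ≈ 53.500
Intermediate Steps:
J = -12 (J = 6*(-2) = -12)
P(W) = 5/12 (P(W) = -5/(-12) = -5*(-1/12) = 5/12)
126*P(12) + 1 = 126*(5/12) + 1 = 105/2 + 1 = 107/2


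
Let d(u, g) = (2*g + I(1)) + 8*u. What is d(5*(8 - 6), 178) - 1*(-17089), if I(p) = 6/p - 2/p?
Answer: 17529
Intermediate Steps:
I(p) = 4/p
d(u, g) = 4 + 2*g + 8*u (d(u, g) = (2*g + 4/1) + 8*u = (2*g + 4*1) + 8*u = (2*g + 4) + 8*u = (4 + 2*g) + 8*u = 4 + 2*g + 8*u)
d(5*(8 - 6), 178) - 1*(-17089) = (4 + 2*178 + 8*(5*(8 - 6))) - 1*(-17089) = (4 + 356 + 8*(5*2)) + 17089 = (4 + 356 + 8*10) + 17089 = (4 + 356 + 80) + 17089 = 440 + 17089 = 17529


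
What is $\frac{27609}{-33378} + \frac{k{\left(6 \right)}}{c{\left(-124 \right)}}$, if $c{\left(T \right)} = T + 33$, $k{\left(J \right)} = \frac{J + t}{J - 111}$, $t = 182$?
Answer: $- \frac{85842977}{106308930} \approx -0.80749$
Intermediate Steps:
$k{\left(J \right)} = \frac{182 + J}{-111 + J}$ ($k{\left(J \right)} = \frac{J + 182}{J - 111} = \frac{182 + J}{-111 + J}$)
$c{\left(T \right)} = 33 + T$
$\frac{27609}{-33378} + \frac{k{\left(6 \right)}}{c{\left(-124 \right)}} = \frac{27609}{-33378} + \frac{\frac{1}{-111 + 6} \left(182 + 6\right)}{33 - 124} = 27609 \left(- \frac{1}{33378}\right) + \frac{\frac{1}{-105} \cdot 188}{-91} = - \frac{9203}{11126} + \left(- \frac{1}{105}\right) 188 \left(- \frac{1}{91}\right) = - \frac{9203}{11126} - - \frac{188}{9555} = - \frac{9203}{11126} + \frac{188}{9555} = - \frac{85842977}{106308930}$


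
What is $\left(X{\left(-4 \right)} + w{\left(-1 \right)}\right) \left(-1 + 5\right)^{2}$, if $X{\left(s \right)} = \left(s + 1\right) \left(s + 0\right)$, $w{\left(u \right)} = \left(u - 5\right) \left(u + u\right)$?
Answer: $384$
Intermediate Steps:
$w{\left(u \right)} = 2 u \left(-5 + u\right)$ ($w{\left(u \right)} = \left(-5 + u\right) 2 u = 2 u \left(-5 + u\right)$)
$X{\left(s \right)} = s \left(1 + s\right)$ ($X{\left(s \right)} = \left(1 + s\right) s = s \left(1 + s\right)$)
$\left(X{\left(-4 \right)} + w{\left(-1 \right)}\right) \left(-1 + 5\right)^{2} = \left(- 4 \left(1 - 4\right) + 2 \left(-1\right) \left(-5 - 1\right)\right) \left(-1 + 5\right)^{2} = \left(\left(-4\right) \left(-3\right) + 2 \left(-1\right) \left(-6\right)\right) 4^{2} = \left(12 + 12\right) 16 = 24 \cdot 16 = 384$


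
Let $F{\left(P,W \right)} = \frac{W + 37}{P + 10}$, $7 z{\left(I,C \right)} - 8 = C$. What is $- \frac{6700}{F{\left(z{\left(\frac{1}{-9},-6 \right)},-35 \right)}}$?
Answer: $- \frac{241200}{7} \approx -34457.0$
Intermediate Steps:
$z{\left(I,C \right)} = \frac{8}{7} + \frac{C}{7}$
$F{\left(P,W \right)} = \frac{37 + W}{10 + P}$
$- \frac{6700}{F{\left(z{\left(\frac{1}{-9},-6 \right)},-35 \right)}} = - \frac{6700}{\frac{1}{10 + \left(\frac{8}{7} + \frac{1}{7} \left(-6\right)\right)} \left(37 - 35\right)} = - \frac{6700}{\frac{1}{10 + \left(\frac{8}{7} - \frac{6}{7}\right)} 2} = - \frac{6700}{\frac{1}{10 + \frac{2}{7}} \cdot 2} = - \frac{6700}{\frac{1}{\frac{72}{7}} \cdot 2} = - \frac{6700}{\frac{7}{72} \cdot 2} = - \frac{6700}{\frac{7}{36}} = \left(-6700\right) \frac{36}{7} = - \frac{241200}{7}$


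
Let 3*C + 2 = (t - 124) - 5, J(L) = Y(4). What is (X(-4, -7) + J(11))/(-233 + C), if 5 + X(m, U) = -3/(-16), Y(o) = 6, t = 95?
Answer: -19/3920 ≈ -0.0048469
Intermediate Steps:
J(L) = 6
X(m, U) = -77/16 (X(m, U) = -5 - 3/(-16) = -5 - 3*(-1/16) = -5 + 3/16 = -77/16)
C = -12 (C = -2/3 + ((95 - 124) - 5)/3 = -2/3 + (-29 - 5)/3 = -2/3 + (1/3)*(-34) = -2/3 - 34/3 = -12)
(X(-4, -7) + J(11))/(-233 + C) = (-77/16 + 6)/(-233 - 12) = (19/16)/(-245) = (19/16)*(-1/245) = -19/3920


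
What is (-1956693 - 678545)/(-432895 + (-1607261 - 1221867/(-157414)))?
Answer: 414823354532/321147894717 ≈ 1.2917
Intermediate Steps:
(-1956693 - 678545)/(-432895 + (-1607261 - 1221867/(-157414))) = -2635238/(-432895 + (-1607261 - 1221867*(-1)/157414)) = -2635238/(-432895 + (-1607261 - 1*(-1221867/157414))) = -2635238/(-432895 + (-1607261 + 1221867/157414)) = -2635238/(-432895 - 253004161187/157414) = -2635238/(-321147894717/157414) = -2635238*(-157414/321147894717) = 414823354532/321147894717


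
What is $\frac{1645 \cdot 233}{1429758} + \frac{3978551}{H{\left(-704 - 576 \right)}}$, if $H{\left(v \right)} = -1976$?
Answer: $- \frac{2843803874749}{1412600904} \approx -2013.2$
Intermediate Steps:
$\frac{1645 \cdot 233}{1429758} + \frac{3978551}{H{\left(-704 - 576 \right)}} = \frac{1645 \cdot 233}{1429758} + \frac{3978551}{-1976} = 383285 \cdot \frac{1}{1429758} + 3978551 \left(- \frac{1}{1976}\right) = \frac{383285}{1429758} - \frac{3978551}{1976} = - \frac{2843803874749}{1412600904}$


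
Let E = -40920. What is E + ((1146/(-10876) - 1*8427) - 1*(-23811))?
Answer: -138865341/5438 ≈ -25536.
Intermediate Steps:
E + ((1146/(-10876) - 1*8427) - 1*(-23811)) = -40920 + ((1146/(-10876) - 1*8427) - 1*(-23811)) = -40920 + ((1146*(-1/10876) - 8427) + 23811) = -40920 + ((-573/5438 - 8427) + 23811) = -40920 + (-45826599/5438 + 23811) = -40920 + 83657619/5438 = -138865341/5438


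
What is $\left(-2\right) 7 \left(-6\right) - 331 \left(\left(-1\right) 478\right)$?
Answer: $158302$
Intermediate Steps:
$\left(-2\right) 7 \left(-6\right) - 331 \left(\left(-1\right) 478\right) = \left(-14\right) \left(-6\right) - -158218 = 84 + 158218 = 158302$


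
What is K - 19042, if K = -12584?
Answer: -31626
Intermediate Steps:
K - 19042 = -12584 - 19042 = -31626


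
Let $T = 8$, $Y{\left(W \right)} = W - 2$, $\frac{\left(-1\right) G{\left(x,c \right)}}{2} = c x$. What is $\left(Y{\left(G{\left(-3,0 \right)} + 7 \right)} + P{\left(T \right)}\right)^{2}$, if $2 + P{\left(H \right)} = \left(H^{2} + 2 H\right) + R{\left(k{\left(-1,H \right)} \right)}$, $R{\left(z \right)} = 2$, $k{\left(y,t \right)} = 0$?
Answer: $7225$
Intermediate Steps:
$G{\left(x,c \right)} = - 2 c x$
$Y{\left(W \right)} = -2 + W$
$P{\left(H \right)} = H^{2} + 2 H$ ($P{\left(H \right)} = -2 + \left(\left(H^{2} + 2 H\right) + 2\right) = -2 + \left(2 + H^{2} + 2 H\right) = H^{2} + 2 H$)
$\left(Y{\left(G{\left(-3,0 \right)} + 7 \right)} + P{\left(T \right)}\right)^{2} = \left(\left(-2 + \left(\left(-2\right) 0 \left(-3\right) + 7\right)\right) + 8 \left(2 + 8\right)\right)^{2} = \left(\left(-2 + \left(0 + 7\right)\right) + 8 \cdot 10\right)^{2} = \left(\left(-2 + 7\right) + 80\right)^{2} = \left(5 + 80\right)^{2} = 85^{2} = 7225$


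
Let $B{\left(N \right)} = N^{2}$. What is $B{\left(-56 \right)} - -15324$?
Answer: $18460$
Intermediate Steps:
$B{\left(-56 \right)} - -15324 = \left(-56\right)^{2} - -15324 = 3136 + 15324 = 18460$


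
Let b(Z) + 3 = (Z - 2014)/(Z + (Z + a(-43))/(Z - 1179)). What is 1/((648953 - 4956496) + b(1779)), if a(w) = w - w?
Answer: -356393/1535179288578 ≈ -2.3215e-7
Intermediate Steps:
a(w) = 0
b(Z) = -3 + (-2014 + Z)/(Z + Z/(-1179 + Z)) (b(Z) = -3 + (Z - 2014)/(Z + (Z + 0)/(Z - 1179)) = -3 + (-2014 + Z)/(Z + Z/(-1179 + Z)))
1/((648953 - 4956496) + b(1779)) = 1/((648953 - 4956496) + (2374506 - 2*1779² + 341*1779)/(1779*(-1178 + 1779))) = 1/(-4307543 + (1/1779)*(2374506 - 2*3164841 + 606639)/601) = 1/(-4307543 + (1/1779)*(1/601)*(2374506 - 6329682 + 606639)) = 1/(-4307543 + (1/1779)*(1/601)*(-3348537)) = 1/(-4307543 - 1116179/356393) = 1/(-1535179288578/356393) = -356393/1535179288578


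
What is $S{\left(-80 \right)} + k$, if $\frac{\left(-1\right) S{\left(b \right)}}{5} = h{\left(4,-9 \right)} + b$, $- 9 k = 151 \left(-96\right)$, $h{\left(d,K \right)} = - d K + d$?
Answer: $\frac{5432}{3} \approx 1810.7$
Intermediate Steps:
$h{\left(d,K \right)} = d - K d$ ($h{\left(d,K \right)} = - K d + d = d - K d$)
$k = \frac{4832}{3}$ ($k = - \frac{151 \left(-96\right)}{9} = \left(- \frac{1}{9}\right) \left(-14496\right) = \frac{4832}{3} \approx 1610.7$)
$S{\left(b \right)} = -200 - 5 b$ ($S{\left(b \right)} = - 5 \left(4 \left(1 - -9\right) + b\right) = - 5 \left(4 \left(1 + 9\right) + b\right) = - 5 \left(4 \cdot 10 + b\right) = - 5 \left(40 + b\right) = -200 - 5 b$)
$S{\left(-80 \right)} + k = \left(-200 - -400\right) + \frac{4832}{3} = \left(-200 + 400\right) + \frac{4832}{3} = 200 + \frac{4832}{3} = \frac{5432}{3}$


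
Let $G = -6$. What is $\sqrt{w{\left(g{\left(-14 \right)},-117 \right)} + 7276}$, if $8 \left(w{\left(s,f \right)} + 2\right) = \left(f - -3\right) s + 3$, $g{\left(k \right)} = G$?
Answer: $\frac{\sqrt{117758}}{4} \approx 85.79$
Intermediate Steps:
$g{\left(k \right)} = -6$
$w{\left(s,f \right)} = - \frac{13}{8} + \frac{s \left(3 + f\right)}{8}$ ($w{\left(s,f \right)} = -2 + \frac{\left(f - -3\right) s + 3}{8} = -2 + \frac{\left(f + 3\right) s + 3}{8} = -2 + \frac{\left(3 + f\right) s + 3}{8} = -2 + \frac{s \left(3 + f\right) + 3}{8} = -2 + \frac{3 + s \left(3 + f\right)}{8} = -2 + \left(\frac{3}{8} + \frac{s \left(3 + f\right)}{8}\right) = - \frac{13}{8} + \frac{s \left(3 + f\right)}{8}$)
$\sqrt{w{\left(g{\left(-14 \right)},-117 \right)} + 7276} = \sqrt{\left(- \frac{13}{8} + \frac{3}{8} \left(-6\right) + \frac{1}{8} \left(-117\right) \left(-6\right)\right) + 7276} = \sqrt{\left(- \frac{13}{8} - \frac{9}{4} + \frac{351}{4}\right) + 7276} = \sqrt{\frac{671}{8} + 7276} = \sqrt{\frac{58879}{8}} = \frac{\sqrt{117758}}{4}$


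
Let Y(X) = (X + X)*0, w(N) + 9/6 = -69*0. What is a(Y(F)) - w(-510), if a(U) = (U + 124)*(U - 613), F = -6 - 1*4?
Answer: -152021/2 ≈ -76011.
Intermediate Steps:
F = -10 (F = -6 - 4 = -10)
w(N) = -3/2 (w(N) = -3/2 - 69*0 = -3/2 + 0 = -3/2)
Y(X) = 0 (Y(X) = (2*X)*0 = 0)
a(U) = (-613 + U)*(124 + U) (a(U) = (124 + U)*(-613 + U) = (-613 + U)*(124 + U))
a(Y(F)) - w(-510) = (-76012 + 0**2 - 489*0) - 1*(-3/2) = (-76012 + 0 + 0) + 3/2 = -76012 + 3/2 = -152021/2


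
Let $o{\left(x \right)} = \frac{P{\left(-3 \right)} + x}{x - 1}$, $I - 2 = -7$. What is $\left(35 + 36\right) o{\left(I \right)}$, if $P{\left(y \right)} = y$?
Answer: $\frac{284}{3} \approx 94.667$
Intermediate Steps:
$I = -5$ ($I = 2 - 7 = -5$)
$o{\left(x \right)} = \frac{-3 + x}{-1 + x}$ ($o{\left(x \right)} = \frac{-3 + x}{x - 1} = \frac{-3 + x}{-1 + x}$)
$\left(35 + 36\right) o{\left(I \right)} = \left(35 + 36\right) \frac{-3 - 5}{-1 - 5} = 71 \frac{1}{-6} \left(-8\right) = 71 \left(\left(- \frac{1}{6}\right) \left(-8\right)\right) = 71 \cdot \frac{4}{3} = \frac{284}{3}$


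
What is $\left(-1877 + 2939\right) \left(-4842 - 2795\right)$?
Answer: $-8110494$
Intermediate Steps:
$\left(-1877 + 2939\right) \left(-4842 - 2795\right) = 1062 \left(-7637\right) = -8110494$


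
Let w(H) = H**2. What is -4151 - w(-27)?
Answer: -4880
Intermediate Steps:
-4151 - w(-27) = -4151 - 1*(-27)**2 = -4151 - 1*729 = -4151 - 729 = -4880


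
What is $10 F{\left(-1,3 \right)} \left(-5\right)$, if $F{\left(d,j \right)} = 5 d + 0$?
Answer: $250$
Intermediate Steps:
$F{\left(d,j \right)} = 5 d$
$10 F{\left(-1,3 \right)} \left(-5\right) = 10 \cdot 5 \left(-1\right) \left(-5\right) = 10 \left(-5\right) \left(-5\right) = \left(-50\right) \left(-5\right) = 250$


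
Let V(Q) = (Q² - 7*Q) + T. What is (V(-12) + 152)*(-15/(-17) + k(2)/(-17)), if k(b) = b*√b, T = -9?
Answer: 5565/17 - 742*√2/17 ≈ 265.63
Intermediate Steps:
k(b) = b^(3/2)
V(Q) = -9 + Q² - 7*Q (V(Q) = (Q² - 7*Q) - 9 = -9 + Q² - 7*Q)
(V(-12) + 152)*(-15/(-17) + k(2)/(-17)) = ((-9 + (-12)² - 7*(-12)) + 152)*(-15/(-17) + 2^(3/2)/(-17)) = ((-9 + 144 + 84) + 152)*(-15*(-1/17) + (2*√2)*(-1/17)) = (219 + 152)*(15/17 - 2*√2/17) = 371*(15/17 - 2*√2/17) = 5565/17 - 742*√2/17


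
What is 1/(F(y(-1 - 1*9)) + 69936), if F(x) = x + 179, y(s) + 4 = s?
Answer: 1/70101 ≈ 1.4265e-5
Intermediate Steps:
y(s) = -4 + s
F(x) = 179 + x
1/(F(y(-1 - 1*9)) + 69936) = 1/((179 + (-4 + (-1 - 1*9))) + 69936) = 1/((179 + (-4 + (-1 - 9))) + 69936) = 1/((179 + (-4 - 10)) + 69936) = 1/((179 - 14) + 69936) = 1/(165 + 69936) = 1/70101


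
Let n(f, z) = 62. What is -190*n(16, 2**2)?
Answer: -11780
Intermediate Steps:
-190*n(16, 2**2) = -190*62 = -11780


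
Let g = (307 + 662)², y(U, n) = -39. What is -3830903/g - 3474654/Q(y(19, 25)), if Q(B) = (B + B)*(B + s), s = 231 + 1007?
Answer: 484048480688/14635585107 ≈ 33.073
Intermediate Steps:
g = 938961 (g = 969² = 938961)
s = 1238
Q(B) = 2*B*(1238 + B) (Q(B) = (B + B)*(B + 1238) = (2*B)*(1238 + B) = 2*B*(1238 + B))
-3830903/g - 3474654/Q(y(19, 25)) = -3830903/938961 - 3474654*(-1/(78*(1238 - 39))) = -3830903*1/938961 - 3474654/(2*(-39)*1199) = -3830903/938961 - 3474654/(-93522) = -3830903/938961 - 3474654*(-1/93522) = -3830903/938961 + 579109/15587 = 484048480688/14635585107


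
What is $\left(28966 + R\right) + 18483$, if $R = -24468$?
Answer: $22981$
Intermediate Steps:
$\left(28966 + R\right) + 18483 = \left(28966 - 24468\right) + 18483 = 4498 + 18483 = 22981$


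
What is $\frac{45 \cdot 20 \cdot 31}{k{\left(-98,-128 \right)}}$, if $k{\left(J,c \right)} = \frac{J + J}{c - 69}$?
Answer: $\frac{1374075}{49} \approx 28042.0$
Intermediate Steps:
$k{\left(J,c \right)} = \frac{2 J}{-69 + c}$
$\frac{45 \cdot 20 \cdot 31}{k{\left(-98,-128 \right)}} = \frac{45 \cdot 20 \cdot 31}{2 \left(-98\right) \frac{1}{-69 - 128}} = \frac{900 \cdot 31}{2 \left(-98\right) \frac{1}{-197}} = \frac{27900}{2 \left(-98\right) \left(- \frac{1}{197}\right)} = \frac{27900}{\frac{196}{197}} = 27900 \cdot \frac{197}{196} = \frac{1374075}{49}$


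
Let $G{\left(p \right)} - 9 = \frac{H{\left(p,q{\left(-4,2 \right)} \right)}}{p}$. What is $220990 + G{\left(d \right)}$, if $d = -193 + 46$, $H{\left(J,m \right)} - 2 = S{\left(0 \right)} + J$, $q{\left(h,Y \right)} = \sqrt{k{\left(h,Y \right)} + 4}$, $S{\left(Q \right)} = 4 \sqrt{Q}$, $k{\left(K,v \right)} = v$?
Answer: $\frac{32486998}{147} \approx 2.21 \cdot 10^{5}$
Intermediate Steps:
$q{\left(h,Y \right)} = \sqrt{4 + Y}$ ($q{\left(h,Y \right)} = \sqrt{Y + 4} = \sqrt{4 + Y}$)
$H{\left(J,m \right)} = 2 + J$ ($H{\left(J,m \right)} = 2 + \left(4 \sqrt{0} + J\right) = 2 + \left(4 \cdot 0 + J\right) = 2 + \left(0 + J\right) = 2 + J$)
$d = -147$
$G{\left(p \right)} = 9 + \frac{2 + p}{p}$
$220990 + G{\left(d \right)} = 220990 + \left(10 + \frac{2}{-147}\right) = 220990 + \left(10 + 2 \left(- \frac{1}{147}\right)\right) = 220990 + \left(10 - \frac{2}{147}\right) = 220990 + \frac{1468}{147} = \frac{32486998}{147}$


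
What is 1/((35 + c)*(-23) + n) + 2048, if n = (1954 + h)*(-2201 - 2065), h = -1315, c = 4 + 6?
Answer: 5584914431/2727009 ≈ 2048.0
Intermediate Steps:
c = 10
n = -2725974 (n = (1954 - 1315)*(-2201 - 2065) = 639*(-4266) = -2725974)
1/((35 + c)*(-23) + n) + 2048 = 1/((35 + 10)*(-23) - 2725974) + 2048 = 1/(45*(-23) - 2725974) + 2048 = 1/(-1035 - 2725974) + 2048 = 1/(-2727009) + 2048 = -1/2727009 + 2048 = 5584914431/2727009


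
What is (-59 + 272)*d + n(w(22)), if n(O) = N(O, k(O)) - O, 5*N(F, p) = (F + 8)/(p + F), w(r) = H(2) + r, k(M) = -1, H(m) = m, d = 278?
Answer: 6806882/115 ≈ 59190.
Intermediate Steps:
w(r) = 2 + r
N(F, p) = (8 + F)/(5*(F + p)) (N(F, p) = ((F + 8)/(p + F))/5 = ((8 + F)/(F + p))/5 = (8 + F)/(5*(F + p)))
n(O) = -O + (8 + O)/(5*(-1 + O)) (n(O) = (8 + O)/(5*(O - 1)) - O = (8 + O)/(5*(-1 + O)) - O = -O + (8 + O)/(5*(-1 + O)))
(-59 + 272)*d + n(w(22)) = (-59 + 272)*278 + (8 + (2 + 22) - 5*(2 + 22)*(-1 + (2 + 22)))/(5*(-1 + (2 + 22))) = 213*278 + (8 + 24 - 5*24*(-1 + 24))/(5*(-1 + 24)) = 59214 + (⅕)*(8 + 24 - 5*24*23)/23 = 59214 + (⅕)*(1/23)*(8 + 24 - 2760) = 59214 + (⅕)*(1/23)*(-2728) = 59214 - 2728/115 = 6806882/115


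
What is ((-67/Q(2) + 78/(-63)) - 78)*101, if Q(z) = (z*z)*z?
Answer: -1486619/168 ≈ -8848.9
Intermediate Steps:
Q(z) = z³ (Q(z) = z²*z = z³)
((-67/Q(2) + 78/(-63)) - 78)*101 = ((-67/(2³) + 78/(-63)) - 78)*101 = ((-67/8 + 78*(-1/63)) - 78)*101 = ((-67*⅛ - 26/21) - 78)*101 = ((-67/8 - 26/21) - 78)*101 = (-1615/168 - 78)*101 = -14719/168*101 = -1486619/168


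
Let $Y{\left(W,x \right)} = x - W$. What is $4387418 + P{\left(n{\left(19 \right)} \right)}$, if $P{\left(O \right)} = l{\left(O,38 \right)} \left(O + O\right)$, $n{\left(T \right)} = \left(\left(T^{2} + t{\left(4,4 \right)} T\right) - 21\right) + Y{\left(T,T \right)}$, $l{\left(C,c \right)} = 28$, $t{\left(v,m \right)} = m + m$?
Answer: $4414970$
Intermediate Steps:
$t{\left(v,m \right)} = 2 m$
$n{\left(T \right)} = -21 + T^{2} + 8 T$ ($n{\left(T \right)} = \left(\left(T^{2} + 2 \cdot 4 T\right) - 21\right) + \left(T - T\right) = \left(\left(T^{2} + 8 T\right) - 21\right) + 0 = \left(-21 + T^{2} + 8 T\right) + 0 = -21 + T^{2} + 8 T$)
$P{\left(O \right)} = 56 O$ ($P{\left(O \right)} = 28 \left(O + O\right) = 28 \cdot 2 O = 56 O$)
$4387418 + P{\left(n{\left(19 \right)} \right)} = 4387418 + 56 \left(-21 + 19^{2} + 8 \cdot 19\right) = 4387418 + 56 \left(-21 + 361 + 152\right) = 4387418 + 56 \cdot 492 = 4387418 + 27552 = 4414970$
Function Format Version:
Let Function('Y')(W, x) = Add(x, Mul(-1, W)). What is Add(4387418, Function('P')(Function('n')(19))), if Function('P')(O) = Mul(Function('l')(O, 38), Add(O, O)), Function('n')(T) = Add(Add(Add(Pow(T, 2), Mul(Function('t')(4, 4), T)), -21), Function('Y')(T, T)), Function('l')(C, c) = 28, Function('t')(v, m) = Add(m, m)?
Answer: 4414970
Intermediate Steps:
Function('t')(v, m) = Mul(2, m)
Function('n')(T) = Add(-21, Pow(T, 2), Mul(8, T)) (Function('n')(T) = Add(Add(Add(Pow(T, 2), Mul(Mul(2, 4), T)), -21), Add(T, Mul(-1, T))) = Add(Add(Add(Pow(T, 2), Mul(8, T)), -21), 0) = Add(Add(-21, Pow(T, 2), Mul(8, T)), 0) = Add(-21, Pow(T, 2), Mul(8, T)))
Function('P')(O) = Mul(56, O) (Function('P')(O) = Mul(28, Add(O, O)) = Mul(28, Mul(2, O)) = Mul(56, O))
Add(4387418, Function('P')(Function('n')(19))) = Add(4387418, Mul(56, Add(-21, Pow(19, 2), Mul(8, 19)))) = Add(4387418, Mul(56, Add(-21, 361, 152))) = Add(4387418, Mul(56, 492)) = Add(4387418, 27552) = 4414970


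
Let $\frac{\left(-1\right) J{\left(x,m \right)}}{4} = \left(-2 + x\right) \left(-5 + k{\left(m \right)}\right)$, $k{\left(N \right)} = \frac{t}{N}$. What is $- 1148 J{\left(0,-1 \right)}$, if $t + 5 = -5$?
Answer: $-45920$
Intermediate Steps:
$t = -10$ ($t = -5 - 5 = -10$)
$k{\left(N \right)} = - \frac{10}{N}$
$J{\left(x,m \right)} = - 4 \left(-5 - \frac{10}{m}\right) \left(-2 + x\right)$ ($J{\left(x,m \right)} = - 4 \left(-2 + x\right) \left(-5 - \frac{10}{m}\right) = - 4 \left(-5 - \frac{10}{m}\right) \left(-2 + x\right)$)
$- 1148 J{\left(0,-1 \right)} = - 1148 \frac{20 \left(-4 + 2 \cdot 0 - \left(-2 + 0\right)\right)}{-1} = - 1148 \cdot 20 \left(-1\right) \left(-4 + 0 - -2\right) = - 1148 \cdot 20 \left(-1\right) \left(-4 + 0 + 2\right) = - 1148 \cdot 20 \left(-1\right) \left(-2\right) = \left(-1148\right) 40 = -45920$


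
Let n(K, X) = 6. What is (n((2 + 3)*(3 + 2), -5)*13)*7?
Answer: 546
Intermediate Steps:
(n((2 + 3)*(3 + 2), -5)*13)*7 = (6*13)*7 = 78*7 = 546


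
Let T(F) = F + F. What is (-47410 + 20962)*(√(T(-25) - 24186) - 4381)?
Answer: 115868688 - 52896*I*√6059 ≈ 1.1587e+8 - 4.1174e+6*I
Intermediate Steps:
T(F) = 2*F
(-47410 + 20962)*(√(T(-25) - 24186) - 4381) = (-47410 + 20962)*(√(2*(-25) - 24186) - 4381) = -26448*(√(-50 - 24186) - 4381) = -26448*(√(-24236) - 4381) = -26448*(2*I*√6059 - 4381) = -26448*(-4381 + 2*I*√6059) = 115868688 - 52896*I*√6059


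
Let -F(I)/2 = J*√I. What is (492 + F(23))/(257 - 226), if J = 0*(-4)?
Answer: 492/31 ≈ 15.871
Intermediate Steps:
J = 0
F(I) = 0 (F(I) = -0*√I = -2*0 = 0)
(492 + F(23))/(257 - 226) = (492 + 0)/(257 - 226) = 492/31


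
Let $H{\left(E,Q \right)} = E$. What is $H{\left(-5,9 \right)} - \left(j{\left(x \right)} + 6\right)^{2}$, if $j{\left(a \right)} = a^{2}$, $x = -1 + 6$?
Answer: $-966$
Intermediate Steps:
$x = 5$
$H{\left(-5,9 \right)} - \left(j{\left(x \right)} + 6\right)^{2} = -5 - \left(5^{2} + 6\right)^{2} = -5 - \left(25 + 6\right)^{2} = -5 - 31^{2} = -5 - 961 = -966$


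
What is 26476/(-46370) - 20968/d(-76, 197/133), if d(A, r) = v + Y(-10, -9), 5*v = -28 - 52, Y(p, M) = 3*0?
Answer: 60741409/46370 ≈ 1309.9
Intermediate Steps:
Y(p, M) = 0
v = -16 (v = (-28 - 52)/5 = (1/5)*(-80) = -16)
d(A, r) = -16 (d(A, r) = -16 + 0 = -16)
26476/(-46370) - 20968/d(-76, 197/133) = 26476/(-46370) - 20968/(-16) = 26476*(-1/46370) - 20968*(-1/16) = -13238/23185 + 2621/2 = 60741409/46370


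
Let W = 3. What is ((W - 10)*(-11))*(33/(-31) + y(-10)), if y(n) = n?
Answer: -26411/31 ≈ -851.97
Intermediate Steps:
((W - 10)*(-11))*(33/(-31) + y(-10)) = ((3 - 10)*(-11))*(33/(-31) - 10) = (-7*(-11))*(33*(-1/31) - 10) = 77*(-33/31 - 10) = 77*(-343/31) = -26411/31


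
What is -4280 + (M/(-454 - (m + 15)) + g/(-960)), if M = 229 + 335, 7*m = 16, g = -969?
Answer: -4518508183/1055680 ≈ -4280.2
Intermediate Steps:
m = 16/7 (m = (⅐)*16 = 16/7 ≈ 2.2857)
M = 564
-4280 + (M/(-454 - (m + 15)) + g/(-960)) = -4280 + (564/(-454 - (16/7 + 15)) - 969/(-960)) = -4280 + (564/(-454 - 121/7) - 969*(-1/960)) = -4280 + (564/(-454 - 1*121/7) + 323/320) = -4280 + (564/(-454 - 121/7) + 323/320) = -4280 + (564/(-3299/7) + 323/320) = -4280 + (564*(-7/3299) + 323/320) = -4280 + (-3948/3299 + 323/320) = -4280 - 197783/1055680 = -4518508183/1055680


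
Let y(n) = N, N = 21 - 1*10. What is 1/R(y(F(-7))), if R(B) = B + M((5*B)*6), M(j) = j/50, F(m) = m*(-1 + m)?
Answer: 5/88 ≈ 0.056818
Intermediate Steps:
N = 11 (N = 21 - 10 = 11)
y(n) = 11
M(j) = j/50 (M(j) = j*(1/50) = j/50)
R(B) = 8*B/5 (R(B) = B + ((5*B)*6)/50 = B + (30*B)/50 = B + 3*B/5 = 8*B/5)
1/R(y(F(-7))) = 1/((8/5)*11) = 1/(88/5) = 5/88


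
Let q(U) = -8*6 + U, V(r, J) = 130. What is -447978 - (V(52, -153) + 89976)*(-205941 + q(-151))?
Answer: 18574002862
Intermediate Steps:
q(U) = -48 + U
-447978 - (V(52, -153) + 89976)*(-205941 + q(-151)) = -447978 - (130 + 89976)*(-205941 + (-48 - 151)) = -447978 - 90106*(-205941 - 199) = -447978 - 90106*(-206140) = -447978 - 1*(-18574450840) = -447978 + 18574450840 = 18574002862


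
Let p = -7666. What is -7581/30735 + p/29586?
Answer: -25550332/50518095 ≈ -0.50577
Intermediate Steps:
-7581/30735 + p/29586 = -7581/30735 - 7666/29586 = -7581*1/30735 - 7666*1/29586 = -2527/10245 - 3833/14793 = -25550332/50518095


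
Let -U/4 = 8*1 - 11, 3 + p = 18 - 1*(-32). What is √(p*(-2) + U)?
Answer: I*√82 ≈ 9.0554*I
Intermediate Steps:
p = 47 (p = -3 + (18 - 1*(-32)) = -3 + (18 + 32) = -3 + 50 = 47)
U = 12 (U = -4*(8*1 - 11) = -4*(8 - 11) = -4*(-3) = 12)
√(p*(-2) + U) = √(47*(-2) + 12) = √(-94 + 12) = √(-82) = I*√82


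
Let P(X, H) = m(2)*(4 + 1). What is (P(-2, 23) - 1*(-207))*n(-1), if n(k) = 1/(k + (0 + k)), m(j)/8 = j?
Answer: -287/2 ≈ -143.50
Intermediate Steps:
m(j) = 8*j
P(X, H) = 80 (P(X, H) = (8*2)*(4 + 1) = 16*5 = 80)
n(k) = 1/(2*k) (n(k) = 1/(k + k) = 1/(2*k))
(P(-2, 23) - 1*(-207))*n(-1) = (80 - 1*(-207))*((1/2)/(-1)) = (80 + 207)*((1/2)*(-1)) = 287*(-1/2) = -287/2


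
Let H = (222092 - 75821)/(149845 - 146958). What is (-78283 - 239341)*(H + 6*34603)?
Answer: -190428114137688/2887 ≈ -6.5961e+10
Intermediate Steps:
H = 146271/2887 ≈ 50.665
(-78283 - 239341)*(H + 6*34603) = (-78283 - 239341)*(146271/2887 + 6*34603) = -317624*(146271/2887 + 207618) = -317624*599539437/2887 = -190428114137688/2887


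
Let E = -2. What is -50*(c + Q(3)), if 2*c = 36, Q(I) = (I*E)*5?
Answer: 600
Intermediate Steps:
Q(I) = -10*I (Q(I) = (I*(-2))*5 = -2*I*5 = -10*I)
c = 18 (c = (1/2)*36 = 18)
-50*(c + Q(3)) = -50*(18 - 10*3) = -50*(18 - 30) = -50*(-12) = 600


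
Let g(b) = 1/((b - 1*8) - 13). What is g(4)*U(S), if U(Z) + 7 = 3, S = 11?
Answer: 4/17 ≈ 0.23529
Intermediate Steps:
g(b) = 1/(-21 + b) (g(b) = 1/((b - 8) - 13) = 1/((-8 + b) - 13) = 1/(-21 + b))
U(Z) = -4 (U(Z) = -7 + 3 = -4)
g(4)*U(S) = -4/(-21 + 4) = -4/(-17) = -1/17*(-4) = 4/17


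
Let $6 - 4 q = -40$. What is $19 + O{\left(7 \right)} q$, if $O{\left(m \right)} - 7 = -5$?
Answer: $42$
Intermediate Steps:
$q = \frac{23}{2}$ ($q = \frac{3}{2} - -10 = \frac{3}{2} + 10 = \frac{23}{2} \approx 11.5$)
$O{\left(m \right)} = 2$ ($O{\left(m \right)} = 7 - 5 = 2$)
$19 + O{\left(7 \right)} q = 19 + 2 \cdot \frac{23}{2} = 19 + 23 = 42$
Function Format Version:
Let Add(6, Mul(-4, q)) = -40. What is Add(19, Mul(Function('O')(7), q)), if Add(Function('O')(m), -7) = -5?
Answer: 42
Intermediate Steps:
q = Rational(23, 2) (q = Add(Rational(3, 2), Mul(Rational(-1, 4), -40)) = Add(Rational(3, 2), 10) = Rational(23, 2) ≈ 11.500)
Function('O')(m) = 2 (Function('O')(m) = Add(7, -5) = 2)
Add(19, Mul(Function('O')(7), q)) = Add(19, Mul(2, Rational(23, 2))) = Add(19, 23) = 42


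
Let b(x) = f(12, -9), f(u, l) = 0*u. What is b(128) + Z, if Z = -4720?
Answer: -4720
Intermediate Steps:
f(u, l) = 0
b(x) = 0
b(128) + Z = 0 - 4720 = -4720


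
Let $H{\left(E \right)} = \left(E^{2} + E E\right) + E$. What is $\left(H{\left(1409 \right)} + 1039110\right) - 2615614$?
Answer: $2395467$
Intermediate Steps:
$H{\left(E \right)} = E + 2 E^{2}$ ($H{\left(E \right)} = \left(E^{2} + E^{2}\right) + E = 2 E^{2} + E = E + 2 E^{2}$)
$\left(H{\left(1409 \right)} + 1039110\right) - 2615614 = \left(1409 \left(1 + 2 \cdot 1409\right) + 1039110\right) - 2615614 = \left(1409 \left(1 + 2818\right) + 1039110\right) - 2615614 = \left(1409 \cdot 2819 + 1039110\right) - 2615614 = \left(3971971 + 1039110\right) - 2615614 = 5011081 - 2615614 = 2395467$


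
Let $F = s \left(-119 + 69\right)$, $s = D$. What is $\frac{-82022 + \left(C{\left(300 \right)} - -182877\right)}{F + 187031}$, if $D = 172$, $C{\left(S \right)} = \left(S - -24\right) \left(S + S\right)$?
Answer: $\frac{295255}{178431} \approx 1.6547$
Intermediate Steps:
$C{\left(S \right)} = 2 S \left(24 + S\right)$ ($C{\left(S \right)} = \left(S + 24\right) 2 S = \left(24 + S\right) 2 S = 2 S \left(24 + S\right)$)
$s = 172$
$F = -8600$ ($F = 172 \left(-119 + 69\right) = 172 \left(-50\right) = -8600$)
$\frac{-82022 + \left(C{\left(300 \right)} - -182877\right)}{F + 187031} = \frac{-82022 - \left(-182877 - 600 \left(24 + 300\right)\right)}{-8600 + 187031} = \frac{-82022 + \left(2 \cdot 300 \cdot 324 + 182877\right)}{178431} = \left(-82022 + \left(194400 + 182877\right)\right) \frac{1}{178431} = \left(-82022 + 377277\right) \frac{1}{178431} = 295255 \cdot \frac{1}{178431} = \frac{295255}{178431}$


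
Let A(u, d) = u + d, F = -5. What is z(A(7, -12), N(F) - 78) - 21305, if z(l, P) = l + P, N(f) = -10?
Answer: -21398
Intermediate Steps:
A(u, d) = d + u
z(l, P) = P + l
z(A(7, -12), N(F) - 78) - 21305 = ((-10 - 78) + (-12 + 7)) - 21305 = (-88 - 5) - 21305 = -93 - 21305 = -21398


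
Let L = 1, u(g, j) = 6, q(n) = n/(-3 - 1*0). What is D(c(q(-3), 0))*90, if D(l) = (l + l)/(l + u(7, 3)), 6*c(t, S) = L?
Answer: 180/37 ≈ 4.8649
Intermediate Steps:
q(n) = -n/3 (q(n) = n/(-3 + 0) = n/(-3) = n*(-⅓) = -n/3)
c(t, S) = ⅙ (c(t, S) = (⅙)*1 = ⅙)
D(l) = 2*l/(6 + l) (D(l) = (l + l)/(l + 6) = (2*l)/(6 + l) = 2*l/(6 + l))
D(c(q(-3), 0))*90 = (2*(⅙)/(6 + ⅙))*90 = (2*(⅙)/(37/6))*90 = (2*(⅙)*(6/37))*90 = (2/37)*90 = 180/37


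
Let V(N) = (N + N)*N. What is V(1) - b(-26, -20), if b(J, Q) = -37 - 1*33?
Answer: 72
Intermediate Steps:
V(N) = 2*N² (V(N) = (2*N)*N = 2*N²)
b(J, Q) = -70 (b(J, Q) = -37 - 33 = -70)
V(1) - b(-26, -20) = 2*1² - 1*(-70) = 2*1 + 70 = 2 + 70 = 72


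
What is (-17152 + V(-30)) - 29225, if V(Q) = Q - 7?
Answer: -46414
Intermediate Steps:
V(Q) = -7 + Q
(-17152 + V(-30)) - 29225 = (-17152 + (-7 - 30)) - 29225 = (-17152 - 37) - 29225 = -17189 - 29225 = -46414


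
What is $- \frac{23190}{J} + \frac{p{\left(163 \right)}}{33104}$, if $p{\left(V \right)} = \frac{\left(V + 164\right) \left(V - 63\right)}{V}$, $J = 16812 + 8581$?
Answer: $- \frac{31075443945}{34254852284} \approx -0.90718$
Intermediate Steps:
$J = 25393$
$p{\left(V \right)} = \frac{\left(-63 + V\right) \left(164 + V\right)}{V}$ ($p{\left(V \right)} = \frac{\left(164 + V\right) \left(-63 + V\right)}{V} = \frac{\left(-63 + V\right) \left(164 + V\right)}{V}$)
$- \frac{23190}{J} + \frac{p{\left(163 \right)}}{33104} = - \frac{23190}{25393} + \frac{101 + 163 - \frac{10332}{163}}{33104} = \left(-23190\right) \frac{1}{25393} + \left(101 + 163 - \frac{10332}{163}\right) \frac{1}{33104} = - \frac{23190}{25393} + \left(101 + 163 - \frac{10332}{163}\right) \frac{1}{33104} = - \frac{23190}{25393} + \frac{32700}{163} \cdot \frac{1}{33104} = - \frac{23190}{25393} + \frac{8175}{1348988} = - \frac{31075443945}{34254852284}$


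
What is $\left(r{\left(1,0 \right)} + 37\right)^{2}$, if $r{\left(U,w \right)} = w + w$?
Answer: $1369$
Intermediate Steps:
$r{\left(U,w \right)} = 2 w$
$\left(r{\left(1,0 \right)} + 37\right)^{2} = \left(2 \cdot 0 + 37\right)^{2} = \left(0 + 37\right)^{2} = 37^{2} = 1369$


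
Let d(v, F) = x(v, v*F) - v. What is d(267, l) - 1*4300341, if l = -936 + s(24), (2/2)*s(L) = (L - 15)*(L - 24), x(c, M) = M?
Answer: -4550520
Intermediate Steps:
s(L) = (-24 + L)*(-15 + L) (s(L) = (L - 15)*(L - 24) = (-15 + L)*(-24 + L) = (-24 + L)*(-15 + L))
l = -936 (l = -936 + (360 + 24² - 39*24) = -936 + (360 + 576 - 936) = -936 + 0 = -936)
d(v, F) = -v + F*v (d(v, F) = v*F - v = F*v - v = -v + F*v)
d(267, l) - 1*4300341 = 267*(-1 - 936) - 1*4300341 = 267*(-937) - 4300341 = -250179 - 4300341 = -4550520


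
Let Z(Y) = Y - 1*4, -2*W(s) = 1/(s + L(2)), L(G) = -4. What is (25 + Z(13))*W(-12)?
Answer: 17/16 ≈ 1.0625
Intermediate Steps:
W(s) = -1/(2*(-4 + s)) (W(s) = -1/(2*(s - 4)) = -1/(2*(-4 + s)))
Z(Y) = -4 + Y (Z(Y) = Y - 4 = -4 + Y)
(25 + Z(13))*W(-12) = (25 + (-4 + 13))*(-1/(-8 + 2*(-12))) = (25 + 9)*(-1/(-8 - 24)) = 34*(-1/(-32)) = 34*(-1*(-1/32)) = 34*(1/32) = 17/16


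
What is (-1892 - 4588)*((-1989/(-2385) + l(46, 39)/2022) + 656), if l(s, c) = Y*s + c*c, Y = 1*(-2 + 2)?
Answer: -76108551912/17861 ≈ -4.2612e+6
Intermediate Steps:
Y = 0 (Y = 1*0 = 0)
l(s, c) = c² (l(s, c) = 0*s + c*c = 0 + c² = c²)
(-1892 - 4588)*((-1989/(-2385) + l(46, 39)/2022) + 656) = (-1892 - 4588)*((-1989/(-2385) + 39²/2022) + 656) = -6480*((-1989*(-1/2385) + 1521*(1/2022)) + 656) = -6480*((221/265 + 507/674) + 656) = -6480*(283309/178610 + 656) = -6480*117451469/178610 = -76108551912/17861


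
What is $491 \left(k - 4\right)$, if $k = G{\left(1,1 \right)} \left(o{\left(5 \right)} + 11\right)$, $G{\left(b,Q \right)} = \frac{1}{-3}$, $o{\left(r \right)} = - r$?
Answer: $-2946$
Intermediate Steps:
$G{\left(b,Q \right)} = - \frac{1}{3}$
$k = -2$ ($k = - \frac{\left(-1\right) 5 + 11}{3} = - \frac{-5 + 11}{3} = \left(- \frac{1}{3}\right) 6 = -2$)
$491 \left(k - 4\right) = 491 \left(-2 - 4\right) = 491 \left(-6\right) = -2946$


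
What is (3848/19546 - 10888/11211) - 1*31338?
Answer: -3433636036274/109565103 ≈ -31339.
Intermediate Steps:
(3848/19546 - 10888/11211) - 1*31338 = (3848*(1/19546) - 10888*1/11211) - 31338 = (1924/9773 - 10888/11211) - 31338 = -84838460/109565103 - 31338 = -3433636036274/109565103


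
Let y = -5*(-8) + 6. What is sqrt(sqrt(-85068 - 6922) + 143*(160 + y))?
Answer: sqrt(29458 + I*sqrt(91990)) ≈ 171.64 + 0.8836*I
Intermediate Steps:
y = 46 (y = 40 + 6 = 46)
sqrt(sqrt(-85068 - 6922) + 143*(160 + y)) = sqrt(sqrt(-85068 - 6922) + 143*(160 + 46)) = sqrt(sqrt(-91990) + 143*206) = sqrt(I*sqrt(91990) + 29458) = sqrt(29458 + I*sqrt(91990))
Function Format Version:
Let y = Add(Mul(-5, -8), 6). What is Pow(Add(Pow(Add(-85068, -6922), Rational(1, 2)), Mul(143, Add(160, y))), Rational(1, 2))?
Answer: Pow(Add(29458, Mul(I, Pow(91990, Rational(1, 2)))), Rational(1, 2)) ≈ Add(171.64, Mul(0.8836, I))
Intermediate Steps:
y = 46 (y = Add(40, 6) = 46)
Pow(Add(Pow(Add(-85068, -6922), Rational(1, 2)), Mul(143, Add(160, y))), Rational(1, 2)) = Pow(Add(Pow(Add(-85068, -6922), Rational(1, 2)), Mul(143, Add(160, 46))), Rational(1, 2)) = Pow(Add(Pow(-91990, Rational(1, 2)), Mul(143, 206)), Rational(1, 2)) = Pow(Add(Mul(I, Pow(91990, Rational(1, 2))), 29458), Rational(1, 2)) = Pow(Add(29458, Mul(I, Pow(91990, Rational(1, 2)))), Rational(1, 2))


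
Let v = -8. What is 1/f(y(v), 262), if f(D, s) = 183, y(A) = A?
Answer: 1/183 ≈ 0.0054645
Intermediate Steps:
1/f(y(v), 262) = 1/183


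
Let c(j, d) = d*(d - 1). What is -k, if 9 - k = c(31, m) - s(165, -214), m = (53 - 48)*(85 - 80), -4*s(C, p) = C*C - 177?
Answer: 7353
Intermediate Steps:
s(C, p) = 177/4 - C²/4 (s(C, p) = -(C*C - 177)/4 = -(C² - 177)/4 = -(-177 + C²)/4 = 177/4 - C²/4)
m = 25 (m = 5*5 = 25)
c(j, d) = d*(-1 + d)
k = -7353 (k = 9 - (25*(-1 + 25) - (177/4 - ¼*165²)) = 9 - (25*24 - (177/4 - ¼*27225)) = 9 - (600 - (177/4 - 27225/4)) = 9 - (600 - 1*(-6762)) = 9 - (600 + 6762) = 9 - 1*7362 = 9 - 7362 = -7353)
-k = -1*(-7353) = 7353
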